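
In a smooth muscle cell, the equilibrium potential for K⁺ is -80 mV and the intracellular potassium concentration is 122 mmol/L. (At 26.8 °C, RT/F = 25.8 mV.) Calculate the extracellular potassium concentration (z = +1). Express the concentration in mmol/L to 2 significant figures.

Nernst: E = (25.8/1) · ln([out]/[in]), so ln([out]/[in]) = -80.0 × 1 / 25.8 = -3.1008.
[out]/[in] = e^(-3.1008) = 0.04501.
[out] = 0.04501 × 122 = 5.492 mmol/L.

5.5 mmol/L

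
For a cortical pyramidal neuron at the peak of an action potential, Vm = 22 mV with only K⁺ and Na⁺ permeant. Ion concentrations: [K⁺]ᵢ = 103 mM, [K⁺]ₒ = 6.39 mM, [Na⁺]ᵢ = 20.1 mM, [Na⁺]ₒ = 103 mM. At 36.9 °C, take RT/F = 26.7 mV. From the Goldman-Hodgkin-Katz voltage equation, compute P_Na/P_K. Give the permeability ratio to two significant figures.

Let α = P_Na/P_K. GHK: Vm = 26.7·ln[(Kₒ + α·Naₒ)/(Kᵢ + α·Naᵢ)].
e^(Vm/26.7) = e^(22.0/26.7) = 2.2795
So 2.2795·(Kᵢ + α·Naᵢ) = Kₒ + α·Naₒ → α = (2.2795·103.0 − 6.39) / (103.0 − 2.2795·20.1)
α = (234.8 − 6.39) / (103.0 − 45.82) = 228.4/57.18 = 3.994

4.0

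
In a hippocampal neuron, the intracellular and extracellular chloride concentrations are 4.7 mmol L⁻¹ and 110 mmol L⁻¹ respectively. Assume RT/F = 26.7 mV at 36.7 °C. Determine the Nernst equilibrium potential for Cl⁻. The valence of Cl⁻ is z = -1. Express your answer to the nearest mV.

E = (26.7/z) · ln([Cl⁻]_out/[Cl⁻]_in) with z = -1.
For an anion, dividing by z = -1 reverses the sign.
= (26.7/-1) · ln(110/4.7) = -26.70 · ln(23.4)
= -26.70 · (3.1529) = -84.18 mV

-84 mV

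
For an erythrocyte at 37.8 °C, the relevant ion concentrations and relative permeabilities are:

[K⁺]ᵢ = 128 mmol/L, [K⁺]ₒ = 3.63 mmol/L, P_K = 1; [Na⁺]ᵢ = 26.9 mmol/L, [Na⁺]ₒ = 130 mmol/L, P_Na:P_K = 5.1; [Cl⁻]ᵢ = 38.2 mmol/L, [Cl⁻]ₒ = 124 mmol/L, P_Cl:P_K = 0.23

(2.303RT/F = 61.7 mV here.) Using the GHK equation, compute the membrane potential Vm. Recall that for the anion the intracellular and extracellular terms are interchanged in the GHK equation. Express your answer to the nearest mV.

22 mV

Vm = 61.7 · log₁₀[(Σ P·[cation]ₒ + Σ P·[anion]ᵢ) / (Σ P·[cation]ᵢ + Σ P·[anion]ₒ)]
Numerator = 1×3.63 + 5.1×130 + 0.23×38.2 = 675.4
Denominator = 1×128 + 5.1×26.9 + 0.23×124 = 293.7
Vm = 61.7 · log₁₀(2.2996) = 61.7 × (0.3617) = 22.31 mV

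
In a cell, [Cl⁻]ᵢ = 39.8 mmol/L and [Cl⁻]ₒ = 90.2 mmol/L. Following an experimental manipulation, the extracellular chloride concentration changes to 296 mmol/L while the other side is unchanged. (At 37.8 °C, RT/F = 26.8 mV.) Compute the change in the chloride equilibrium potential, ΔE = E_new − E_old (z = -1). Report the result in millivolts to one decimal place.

-31.8 mV

E_old = (26.8/-1)·ln(90.2/39.8) = -21.93 mV
E_new = (26.8/-1)·ln(296/39.8) = -53.77 mV
ΔE = -53.77 − (-21.93) = -31.85 mV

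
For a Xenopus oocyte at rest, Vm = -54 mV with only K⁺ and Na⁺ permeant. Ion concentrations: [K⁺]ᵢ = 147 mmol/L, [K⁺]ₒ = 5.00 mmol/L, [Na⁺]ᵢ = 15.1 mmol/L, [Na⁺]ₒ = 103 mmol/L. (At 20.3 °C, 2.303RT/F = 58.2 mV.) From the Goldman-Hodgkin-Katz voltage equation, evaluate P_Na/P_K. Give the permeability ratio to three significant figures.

0.122

Let α = P_Na/P_K. GHK: Vm = 58.2·log₁₀[(Kₒ + α·Naₒ)/(Kᵢ + α·Naᵢ)].
10^(Vm/58.2) = 10^(-54.0/58.2) = 0.11808
So 0.11808·(Kᵢ + α·Naᵢ) = Kₒ + α·Naₒ → α = (0.11808·147.0 − 5.0) / (103.0 − 0.11808·15.1)
α = (17.36 − 5.0) / (103.0 − 1.783) = 12.36/101.2 = 0.1221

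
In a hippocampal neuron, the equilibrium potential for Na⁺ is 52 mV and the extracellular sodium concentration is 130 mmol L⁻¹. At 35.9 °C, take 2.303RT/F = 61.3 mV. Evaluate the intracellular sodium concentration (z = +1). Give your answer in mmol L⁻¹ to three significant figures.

18.4 mmol L⁻¹

Nernst: E = (61.3/1) · log₁₀([out]/[in]), so log₁₀([out]/[in]) = 52.0 × 1 / 61.3 = 0.8483.
[out]/[in] = 10^(0.8483) = 7.052.
[in] = 130 / 7.052 = 18.44 mmol L⁻¹.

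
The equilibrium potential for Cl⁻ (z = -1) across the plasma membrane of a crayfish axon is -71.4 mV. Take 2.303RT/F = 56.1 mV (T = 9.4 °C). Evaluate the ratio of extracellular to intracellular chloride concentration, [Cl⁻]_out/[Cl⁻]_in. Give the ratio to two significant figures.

log₁₀([out]/[in]) = E·z/(56.1) = -71.4 × -1 / 56.1 = 1.2727
[out]/[in] = 10^(1.2727) = 18.74

19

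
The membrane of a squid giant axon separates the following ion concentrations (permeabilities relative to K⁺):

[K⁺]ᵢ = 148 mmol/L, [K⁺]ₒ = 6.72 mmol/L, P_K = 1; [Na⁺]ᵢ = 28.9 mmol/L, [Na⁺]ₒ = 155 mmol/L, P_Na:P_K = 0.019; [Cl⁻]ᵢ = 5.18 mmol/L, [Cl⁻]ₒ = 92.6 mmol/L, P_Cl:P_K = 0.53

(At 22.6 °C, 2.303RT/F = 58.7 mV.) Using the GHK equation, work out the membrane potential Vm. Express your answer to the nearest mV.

-71 mV

Vm = 58.7 · log₁₀[(Σ P·[cation]ₒ + Σ P·[anion]ᵢ) / (Σ P·[cation]ᵢ + Σ P·[anion]ₒ)]
Numerator = 1×6.72 + 0.019×155 + 0.53×5.18 = 12.41
Denominator = 1×148 + 0.019×28.9 + 0.53×92.6 = 197.6
Vm = 58.7 · log₁₀(0.062797) = 58.7 × (-1.2021) = -70.56 mV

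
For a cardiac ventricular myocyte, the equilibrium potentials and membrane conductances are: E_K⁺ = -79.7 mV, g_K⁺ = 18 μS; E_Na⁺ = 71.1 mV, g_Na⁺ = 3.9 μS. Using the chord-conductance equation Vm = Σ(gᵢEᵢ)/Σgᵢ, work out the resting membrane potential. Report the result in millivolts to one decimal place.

Σ gᵢEᵢ = 18·(-79.7) + 3.9·(71.1) = -1157.31
Σ gᵢ = 18 + 3.9 = 21.9
Vm = -1157.31 / 21.9 = -52.85 mV

-52.8 mV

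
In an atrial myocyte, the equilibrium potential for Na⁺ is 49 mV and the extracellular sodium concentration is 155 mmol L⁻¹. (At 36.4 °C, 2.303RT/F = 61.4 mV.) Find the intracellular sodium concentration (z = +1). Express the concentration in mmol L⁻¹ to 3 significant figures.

24.7 mmol L⁻¹

Nernst: E = (61.4/1) · log₁₀([out]/[in]), so log₁₀([out]/[in]) = 49.0 × 1 / 61.4 = 0.7980.
[out]/[in] = 10^(0.7980) = 6.281.
[in] = 155 / 6.281 = 24.68 mmol L⁻¹.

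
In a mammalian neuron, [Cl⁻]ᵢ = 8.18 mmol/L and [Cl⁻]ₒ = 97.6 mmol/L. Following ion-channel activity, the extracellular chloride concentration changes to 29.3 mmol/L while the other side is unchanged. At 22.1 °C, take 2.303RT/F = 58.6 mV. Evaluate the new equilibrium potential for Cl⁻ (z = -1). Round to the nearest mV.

After the shift: [Cl⁻]_out = 29.3, [Cl⁻]_in = 8.18 mmol/L.
E_new = (58.6/-1)·log₁₀(29.3/8.18) = -58.60 · (0.5541) = -32.47 mV

-32 mV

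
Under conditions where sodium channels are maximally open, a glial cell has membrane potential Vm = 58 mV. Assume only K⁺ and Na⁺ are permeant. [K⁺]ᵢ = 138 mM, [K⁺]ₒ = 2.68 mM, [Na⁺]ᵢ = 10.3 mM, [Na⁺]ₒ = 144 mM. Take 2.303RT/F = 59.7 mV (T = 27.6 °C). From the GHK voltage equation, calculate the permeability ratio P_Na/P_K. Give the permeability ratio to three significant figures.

27.1

Let α = P_Na/P_K. GHK: Vm = 59.7·log₁₀[(Kₒ + α·Naₒ)/(Kᵢ + α·Naᵢ)].
10^(Vm/59.7) = 10^(58.0/59.7) = 9.3654
So 9.3654·(Kᵢ + α·Naᵢ) = Kₒ + α·Naₒ → α = (9.3654·138.0 − 2.68) / (144.0 − 9.3654·10.3)
α = (1292 − 2.68) / (144.0 − 96.46) = 1290/47.54 = 27.13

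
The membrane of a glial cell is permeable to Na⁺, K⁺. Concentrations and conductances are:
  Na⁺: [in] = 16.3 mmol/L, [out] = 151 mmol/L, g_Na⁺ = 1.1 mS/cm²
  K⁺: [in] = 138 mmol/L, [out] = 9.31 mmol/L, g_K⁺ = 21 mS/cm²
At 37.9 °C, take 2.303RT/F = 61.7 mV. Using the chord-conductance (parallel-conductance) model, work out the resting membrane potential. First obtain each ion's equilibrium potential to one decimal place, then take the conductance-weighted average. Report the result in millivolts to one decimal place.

E_Na⁺ = (61.7/1)·log₁₀(151/16.3) = 59.7 mV
E_K⁺ = (61.7/1)·log₁₀(9.31/138) = -72.2 mV
Vm = (Σ gᵢEᵢ)/(Σ gᵢ) = (1.1·59.7 + 21·-72.2) / (1.1 + 21)
= -1450.53 / 22.1 = -65.63 mV

-65.6 mV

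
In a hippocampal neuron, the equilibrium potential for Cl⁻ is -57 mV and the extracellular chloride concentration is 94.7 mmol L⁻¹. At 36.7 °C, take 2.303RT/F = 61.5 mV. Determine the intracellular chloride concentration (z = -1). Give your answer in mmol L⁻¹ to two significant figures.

Nernst: E = (61.5/-1) · log₁₀([out]/[in]), so log₁₀([out]/[in]) = -57.0 × -1 / 61.5 = 0.9268.
[out]/[in] = 10^(0.9268) = 8.449.
[in] = 94.7 / 8.449 = 11.21 mmol L⁻¹.

11 mmol L⁻¹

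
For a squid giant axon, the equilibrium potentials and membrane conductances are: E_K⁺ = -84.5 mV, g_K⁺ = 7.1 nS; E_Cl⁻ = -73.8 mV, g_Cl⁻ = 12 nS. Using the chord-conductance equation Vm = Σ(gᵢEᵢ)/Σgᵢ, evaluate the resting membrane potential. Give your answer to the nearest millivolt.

Σ gᵢEᵢ = 7.1·(-84.5) + 12·(-73.8) = -1485.55
Σ gᵢ = 7.1 + 12 = 19.1
Vm = -1485.55 / 19.1 = -77.78 mV

-78 mV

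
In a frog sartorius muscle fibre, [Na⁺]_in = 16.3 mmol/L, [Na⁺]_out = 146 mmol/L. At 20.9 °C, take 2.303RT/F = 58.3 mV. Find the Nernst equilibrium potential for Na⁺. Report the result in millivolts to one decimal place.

E = (58.3/z) · log₁₀([Na⁺]_out/[Na⁺]_in) with z = +1.
= (58.3/1) · log₁₀(146/16.3) = 58.30 · log₁₀(8.957)
= 58.30 · (0.9522) = 55.51 mV

55.5 mV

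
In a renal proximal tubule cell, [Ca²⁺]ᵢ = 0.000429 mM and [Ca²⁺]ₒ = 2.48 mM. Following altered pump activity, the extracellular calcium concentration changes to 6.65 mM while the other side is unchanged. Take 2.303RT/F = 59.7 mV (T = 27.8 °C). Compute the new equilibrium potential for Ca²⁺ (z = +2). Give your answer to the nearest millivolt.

125 mV

After the shift: [Ca²⁺]_out = 6.65, [Ca²⁺]_in = 0.000429 mM.
E_new = (59.7/2)·log₁₀(6.65/0.000429) = 29.85 · (4.1904) = 125.08 mV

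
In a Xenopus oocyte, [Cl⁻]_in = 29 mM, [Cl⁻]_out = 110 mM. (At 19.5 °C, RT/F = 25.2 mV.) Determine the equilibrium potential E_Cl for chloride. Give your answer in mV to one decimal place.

E = (25.2/z) · ln([Cl⁻]_out/[Cl⁻]_in) with z = -1.
For an anion, dividing by z = -1 reverses the sign.
= (25.2/-1) · ln(110/29) = -25.20 · ln(3.793)
= -25.20 · (1.3332) = -33.60 mV

-33.6 mV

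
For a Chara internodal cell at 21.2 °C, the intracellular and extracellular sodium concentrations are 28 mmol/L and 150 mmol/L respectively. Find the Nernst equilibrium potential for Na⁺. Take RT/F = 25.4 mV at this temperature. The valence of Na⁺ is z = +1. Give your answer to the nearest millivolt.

43 mV

E = (25.4/z) · ln([Na⁺]_out/[Na⁺]_in) with z = +1.
= (25.4/1) · ln(150/28) = 25.40 · ln(5.357)
= 25.40 · (1.6784) = 42.63 mV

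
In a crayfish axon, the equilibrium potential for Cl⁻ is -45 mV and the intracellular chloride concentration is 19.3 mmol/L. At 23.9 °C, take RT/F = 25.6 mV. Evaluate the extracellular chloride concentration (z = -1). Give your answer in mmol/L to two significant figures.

110 mmol/L

Nernst: E = (25.6/-1) · ln([out]/[in]), so ln([out]/[in]) = -45.0 × -1 / 25.6 = 1.7578.
[out]/[in] = e^(1.7578) = 5.8.
[out] = 5.8 × 19.3 = 111.9 mmol/L.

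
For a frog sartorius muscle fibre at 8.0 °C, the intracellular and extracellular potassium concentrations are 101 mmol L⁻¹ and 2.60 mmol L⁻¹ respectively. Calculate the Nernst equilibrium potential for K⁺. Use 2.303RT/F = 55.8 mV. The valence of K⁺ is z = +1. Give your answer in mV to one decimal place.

E = (55.8/z) · log₁₀([K⁺]_out/[K⁺]_in) with z = +1.
= (55.8/1) · log₁₀(2.60/101) = 55.80 · log₁₀(0.02574)
= 55.80 · (-1.5893) = -88.69 mV

-88.7 mV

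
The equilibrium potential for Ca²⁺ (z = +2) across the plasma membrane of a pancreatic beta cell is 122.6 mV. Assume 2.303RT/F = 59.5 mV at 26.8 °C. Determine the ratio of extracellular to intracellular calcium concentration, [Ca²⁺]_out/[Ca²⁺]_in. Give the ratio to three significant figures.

13200

log₁₀([out]/[in]) = E·z/(59.5) = 122.6 × 2 / 59.5 = 4.1210
[out]/[in] = 10^(4.1210) = 1.321e+04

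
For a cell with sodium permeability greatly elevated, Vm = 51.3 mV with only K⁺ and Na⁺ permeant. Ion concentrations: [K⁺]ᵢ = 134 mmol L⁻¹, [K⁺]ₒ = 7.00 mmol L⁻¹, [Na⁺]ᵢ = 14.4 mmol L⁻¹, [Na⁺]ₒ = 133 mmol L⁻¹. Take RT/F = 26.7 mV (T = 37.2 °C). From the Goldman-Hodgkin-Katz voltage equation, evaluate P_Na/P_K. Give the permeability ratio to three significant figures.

Let α = P_Na/P_K. GHK: Vm = 26.7·ln[(Kₒ + α·Naₒ)/(Kᵢ + α·Naᵢ)].
e^(Vm/26.7) = e^(51.3/26.7) = 6.8302
So 6.8302·(Kᵢ + α·Naᵢ) = Kₒ + α·Naₒ → α = (6.8302·134.0 − 7.0) / (133.0 − 6.8302·14.4)
α = (915.2 − 7.0) / (133.0 − 98.35) = 908.2/34.65 = 26.22

26.2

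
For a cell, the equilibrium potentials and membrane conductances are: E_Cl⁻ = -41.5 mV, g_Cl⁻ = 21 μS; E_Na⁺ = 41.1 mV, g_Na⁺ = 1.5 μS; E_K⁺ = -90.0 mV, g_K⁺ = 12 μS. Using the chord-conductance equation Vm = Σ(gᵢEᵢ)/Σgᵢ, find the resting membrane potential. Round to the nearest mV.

-55 mV

Σ gᵢEᵢ = 21·(-41.5) + 1.5·(41.1) + 12·(-90.0) = -1889.85
Σ gᵢ = 21 + 1.5 + 12 = 34.5
Vm = -1889.85 / 34.5 = -54.78 mV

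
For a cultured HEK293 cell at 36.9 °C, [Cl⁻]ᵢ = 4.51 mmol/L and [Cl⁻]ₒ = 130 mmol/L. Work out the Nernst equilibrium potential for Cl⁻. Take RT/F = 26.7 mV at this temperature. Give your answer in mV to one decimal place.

E = (26.7/z) · ln([Cl⁻]_out/[Cl⁻]_in) with z = -1.
For an anion, dividing by z = -1 reverses the sign.
= (26.7/-1) · ln(130/4.51) = -26.70 · ln(28.82)
= -26.70 · (3.3612) = -89.75 mV

-89.7 mV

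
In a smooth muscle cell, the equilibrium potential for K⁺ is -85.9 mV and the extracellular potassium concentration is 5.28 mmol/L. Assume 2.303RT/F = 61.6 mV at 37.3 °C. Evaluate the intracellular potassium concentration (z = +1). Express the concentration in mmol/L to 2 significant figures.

Nernst: E = (61.6/1) · log₁₀([out]/[in]), so log₁₀([out]/[in]) = -85.9 × 1 / 61.6 = -1.3945.
[out]/[in] = 10^(-1.3945) = 0.04032.
[in] = 5.28 / 0.04032 = 131 mmol/L.

130 mmol/L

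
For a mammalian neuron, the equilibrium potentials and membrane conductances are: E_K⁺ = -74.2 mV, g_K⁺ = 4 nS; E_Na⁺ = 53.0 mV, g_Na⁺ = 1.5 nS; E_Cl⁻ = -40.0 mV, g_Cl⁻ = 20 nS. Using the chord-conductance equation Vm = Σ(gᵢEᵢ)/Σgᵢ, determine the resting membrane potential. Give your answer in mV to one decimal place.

Σ gᵢEᵢ = 4·(-74.2) + 1.5·(53.0) + 20·(-40.0) = -1017.30
Σ gᵢ = 4 + 1.5 + 20 = 25.5
Vm = -1017.30 / 25.5 = -39.89 mV

-39.9 mV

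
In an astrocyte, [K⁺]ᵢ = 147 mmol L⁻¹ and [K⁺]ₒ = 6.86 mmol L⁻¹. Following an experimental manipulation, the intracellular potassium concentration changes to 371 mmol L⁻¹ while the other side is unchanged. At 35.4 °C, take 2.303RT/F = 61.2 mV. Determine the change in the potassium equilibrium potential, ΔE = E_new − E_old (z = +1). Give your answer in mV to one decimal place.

-24.6 mV

E_old = (61.2/1)·log₁₀(6.86/147) = -81.46 mV
E_new = (61.2/1)·log₁₀(6.86/371) = -106.06 mV
ΔE = -106.06 − (-81.46) = -24.61 mV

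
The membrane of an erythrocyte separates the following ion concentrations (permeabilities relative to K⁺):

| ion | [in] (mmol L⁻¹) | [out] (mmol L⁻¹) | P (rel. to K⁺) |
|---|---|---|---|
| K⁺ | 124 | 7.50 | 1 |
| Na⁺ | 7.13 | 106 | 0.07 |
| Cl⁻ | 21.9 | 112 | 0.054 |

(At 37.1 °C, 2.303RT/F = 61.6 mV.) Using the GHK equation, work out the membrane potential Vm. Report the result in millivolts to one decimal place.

-56.0 mV

Vm = 61.6 · log₁₀[(Σ P·[cation]ₒ + Σ P·[anion]ᵢ) / (Σ P·[cation]ᵢ + Σ P·[anion]ₒ)]
Numerator = 1×7.50 + 0.07×106 + 0.054×21.9 = 16.1
Denominator = 1×124 + 0.07×7.13 + 0.054×112 = 130.5
Vm = 61.6 · log₁₀(0.12335) = 61.6 × (-0.9089) = -55.99 mV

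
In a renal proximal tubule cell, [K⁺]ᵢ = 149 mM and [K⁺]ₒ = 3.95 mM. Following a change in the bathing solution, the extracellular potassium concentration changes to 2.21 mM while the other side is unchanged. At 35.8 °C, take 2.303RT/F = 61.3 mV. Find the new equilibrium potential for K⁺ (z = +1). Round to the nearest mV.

-112 mV

After the shift: [K⁺]_out = 2.21, [K⁺]_in = 149 mM.
E_new = (61.3/1)·log₁₀(2.21/149) = 61.30 · (-1.8288) = -112.11 mV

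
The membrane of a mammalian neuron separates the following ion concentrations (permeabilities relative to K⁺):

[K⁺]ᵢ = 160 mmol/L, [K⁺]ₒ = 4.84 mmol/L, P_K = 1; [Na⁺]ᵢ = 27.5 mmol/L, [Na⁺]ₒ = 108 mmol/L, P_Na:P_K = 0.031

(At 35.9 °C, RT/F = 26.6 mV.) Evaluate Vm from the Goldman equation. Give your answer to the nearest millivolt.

-79 mV

Vm = 26.6 · ln[(Σ P·[cation]ₒ + Σ P·[anion]ᵢ) / (Σ P·[cation]ᵢ + Σ P·[anion]ₒ)]
Numerator = 1×4.84 + 0.031×108 = 8.188
Denominator = 1×160 + 0.031×27.5 = 160.9
Vm = 26.6 · ln(0.050904) = 26.6 × (-2.9778) = -79.21 mV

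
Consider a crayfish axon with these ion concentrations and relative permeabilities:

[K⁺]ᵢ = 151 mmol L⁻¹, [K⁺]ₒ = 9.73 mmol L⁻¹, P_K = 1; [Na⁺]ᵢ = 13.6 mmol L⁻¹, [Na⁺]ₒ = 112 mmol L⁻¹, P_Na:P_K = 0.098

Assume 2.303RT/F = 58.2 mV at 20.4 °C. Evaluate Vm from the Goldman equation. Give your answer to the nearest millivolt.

-50 mV

Vm = 58.2 · log₁₀[(Σ P·[cation]ₒ + Σ P·[anion]ᵢ) / (Σ P·[cation]ᵢ + Σ P·[anion]ₒ)]
Numerator = 1×9.73 + 0.098×112 = 20.71
Denominator = 1×151 + 0.098×13.6 = 152.3
Vm = 58.2 · log₁₀(0.13593) = 58.2 × (-0.8667) = -50.44 mV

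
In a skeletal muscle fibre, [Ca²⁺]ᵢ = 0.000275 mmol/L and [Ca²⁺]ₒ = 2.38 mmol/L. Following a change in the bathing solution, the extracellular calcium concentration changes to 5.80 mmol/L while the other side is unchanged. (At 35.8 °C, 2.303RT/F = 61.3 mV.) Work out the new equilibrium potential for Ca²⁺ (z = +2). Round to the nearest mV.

After the shift: [Ca²⁺]_out = 5.80, [Ca²⁺]_in = 0.000275 mmol/L.
E_new = (61.3/2)·log₁₀(5.80/0.000275) = 30.65 · (4.3241) = 132.53 mV

133 mV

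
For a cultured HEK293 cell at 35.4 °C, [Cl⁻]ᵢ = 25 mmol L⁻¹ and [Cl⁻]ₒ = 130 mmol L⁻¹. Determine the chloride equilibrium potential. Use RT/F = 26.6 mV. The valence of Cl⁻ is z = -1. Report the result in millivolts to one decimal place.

-43.9 mV

E = (26.6/z) · ln([Cl⁻]_out/[Cl⁻]_in) with z = -1.
For an anion, dividing by z = -1 reverses the sign.
= (26.6/-1) · ln(130/25) = -26.60 · ln(5.2)
= -26.60 · (1.6487) = -43.85 mV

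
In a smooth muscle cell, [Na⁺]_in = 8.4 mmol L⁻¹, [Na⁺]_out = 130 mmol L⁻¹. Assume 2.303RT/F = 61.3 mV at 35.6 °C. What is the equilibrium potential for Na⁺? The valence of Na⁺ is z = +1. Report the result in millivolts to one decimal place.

72.9 mV

E = (61.3/z) · log₁₀([Na⁺]_out/[Na⁺]_in) with z = +1.
= (61.3/1) · log₁₀(130/8.4) = 61.30 · log₁₀(15.48)
= 61.30 · (1.1897) = 72.93 mV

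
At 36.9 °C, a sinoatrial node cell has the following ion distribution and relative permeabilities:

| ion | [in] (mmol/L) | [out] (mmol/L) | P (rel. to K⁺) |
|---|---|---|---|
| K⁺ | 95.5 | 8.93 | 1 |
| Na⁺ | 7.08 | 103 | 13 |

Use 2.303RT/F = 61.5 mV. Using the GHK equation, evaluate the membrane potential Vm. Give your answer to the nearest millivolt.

Vm = 61.5 · log₁₀[(Σ P·[cation]ₒ + Σ P·[anion]ᵢ) / (Σ P·[cation]ᵢ + Σ P·[anion]ₒ)]
Numerator = 1×8.93 + 13×103 = 1348
Denominator = 1×95.5 + 13×7.08 = 187.5
Vm = 61.5 · log₁₀(7.1874) = 61.5 × (0.8566) = 52.68 mV

53 mV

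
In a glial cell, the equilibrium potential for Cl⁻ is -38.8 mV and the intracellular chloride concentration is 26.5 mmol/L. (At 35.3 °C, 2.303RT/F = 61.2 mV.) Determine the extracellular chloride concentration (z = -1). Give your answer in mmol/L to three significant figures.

114 mmol/L

Nernst: E = (61.2/-1) · log₁₀([out]/[in]), so log₁₀([out]/[in]) = -38.8 × -1 / 61.2 = 0.6340.
[out]/[in] = 10^(0.6340) = 4.305.
[out] = 4.305 × 26.5 = 114.1 mmol/L.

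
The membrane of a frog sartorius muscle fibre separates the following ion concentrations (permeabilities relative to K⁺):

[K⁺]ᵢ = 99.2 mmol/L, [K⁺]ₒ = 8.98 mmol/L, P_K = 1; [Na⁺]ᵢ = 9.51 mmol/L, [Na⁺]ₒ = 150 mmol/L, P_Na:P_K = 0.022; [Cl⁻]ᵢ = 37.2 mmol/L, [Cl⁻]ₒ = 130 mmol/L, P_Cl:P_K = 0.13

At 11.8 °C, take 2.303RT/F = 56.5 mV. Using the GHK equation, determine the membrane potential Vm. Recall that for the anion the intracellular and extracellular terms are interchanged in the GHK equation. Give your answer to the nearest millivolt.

-47 mV

Vm = 56.5 · log₁₀[(Σ P·[cation]ₒ + Σ P·[anion]ᵢ) / (Σ P·[cation]ᵢ + Σ P·[anion]ₒ)]
Numerator = 1×8.98 + 0.022×150 + 0.13×37.2 = 17.12
Denominator = 1×99.2 + 0.022×9.51 + 0.13×130 = 116.3
Vm = 56.5 · log₁₀(0.14716) = 56.5 × (-0.8322) = -47.02 mV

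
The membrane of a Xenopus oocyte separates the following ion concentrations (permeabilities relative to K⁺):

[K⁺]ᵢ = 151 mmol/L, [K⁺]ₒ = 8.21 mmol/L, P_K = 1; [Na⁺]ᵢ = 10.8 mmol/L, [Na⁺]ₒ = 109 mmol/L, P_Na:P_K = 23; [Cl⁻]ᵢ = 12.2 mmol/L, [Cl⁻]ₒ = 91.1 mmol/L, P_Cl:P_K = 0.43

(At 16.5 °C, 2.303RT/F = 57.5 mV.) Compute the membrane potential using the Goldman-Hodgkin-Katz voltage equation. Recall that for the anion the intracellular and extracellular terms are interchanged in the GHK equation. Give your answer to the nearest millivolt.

44 mV

Vm = 57.5 · log₁₀[(Σ P·[cation]ₒ + Σ P·[anion]ᵢ) / (Σ P·[cation]ᵢ + Σ P·[anion]ₒ)]
Numerator = 1×8.21 + 23×109 + 0.43×12.2 = 2520
Denominator = 1×151 + 23×10.8 + 0.43×91.1 = 438.6
Vm = 57.5 · log₁₀(5.7469) = 57.5 × (0.7594) = 43.67 mV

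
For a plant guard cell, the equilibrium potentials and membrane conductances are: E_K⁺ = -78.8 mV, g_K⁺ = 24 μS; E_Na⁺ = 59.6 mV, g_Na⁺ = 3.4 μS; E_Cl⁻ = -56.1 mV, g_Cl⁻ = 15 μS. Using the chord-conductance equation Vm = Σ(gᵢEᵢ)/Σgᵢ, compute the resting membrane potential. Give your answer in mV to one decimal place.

-59.7 mV

Σ gᵢEᵢ = 24·(-78.8) + 3.4·(59.6) + 15·(-56.1) = -2530.06
Σ gᵢ = 24 + 3.4 + 15 = 42.4
Vm = -2530.06 / 42.4 = -59.67 mV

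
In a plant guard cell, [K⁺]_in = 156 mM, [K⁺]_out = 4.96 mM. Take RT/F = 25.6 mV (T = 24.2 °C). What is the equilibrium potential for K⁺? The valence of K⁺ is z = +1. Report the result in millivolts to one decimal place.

E = (25.6/z) · ln([K⁺]_out/[K⁺]_in) with z = +1.
= (25.6/1) · ln(4.96/156) = 25.60 · ln(0.03179)
= 25.60 · (-3.4485) = -88.28 mV

-88.3 mV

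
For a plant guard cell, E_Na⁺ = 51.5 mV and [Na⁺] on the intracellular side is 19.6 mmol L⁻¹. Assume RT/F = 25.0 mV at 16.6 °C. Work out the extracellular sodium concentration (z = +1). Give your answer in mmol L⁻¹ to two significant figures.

Nernst: E = (25.0/1) · ln([out]/[in]), so ln([out]/[in]) = 51.5 × 1 / 25.0 = 2.0600.
[out]/[in] = e^(2.0600) = 7.846.
[out] = 7.846 × 19.6 = 153.8 mmol L⁻¹.

150 mmol L⁻¹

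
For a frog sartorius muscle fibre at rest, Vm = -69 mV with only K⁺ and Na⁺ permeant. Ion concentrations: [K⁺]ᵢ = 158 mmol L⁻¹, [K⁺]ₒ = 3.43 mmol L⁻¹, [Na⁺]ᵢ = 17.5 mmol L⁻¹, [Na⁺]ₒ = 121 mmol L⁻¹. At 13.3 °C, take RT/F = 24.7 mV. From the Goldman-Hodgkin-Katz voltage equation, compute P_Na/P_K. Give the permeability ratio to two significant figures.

0.052

Let α = P_Na/P_K. GHK: Vm = 24.7·ln[(Kₒ + α·Naₒ)/(Kᵢ + α·Naᵢ)].
e^(Vm/24.7) = e^(-69.0/24.7) = 0.061205
So 0.061205·(Kᵢ + α·Naᵢ) = Kₒ + α·Naₒ → α = (0.061205·158.0 − 3.43) / (121.0 − 0.061205·17.5)
α = (9.67 − 3.43) / (121.0 − 1.071) = 6.24/119.9 = 0.05203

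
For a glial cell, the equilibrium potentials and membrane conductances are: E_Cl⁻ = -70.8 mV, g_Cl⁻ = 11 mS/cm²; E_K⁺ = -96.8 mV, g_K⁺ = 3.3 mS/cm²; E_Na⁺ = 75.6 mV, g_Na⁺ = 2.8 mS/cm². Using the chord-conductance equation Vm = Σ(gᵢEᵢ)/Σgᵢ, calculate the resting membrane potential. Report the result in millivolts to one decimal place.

Σ gᵢEᵢ = 11·(-70.8) + 3.3·(-96.8) + 2.8·(75.6) = -886.56
Σ gᵢ = 11 + 3.3 + 2.8 = 17.1
Vm = -886.56 / 17.1 = -51.85 mV

-51.8 mV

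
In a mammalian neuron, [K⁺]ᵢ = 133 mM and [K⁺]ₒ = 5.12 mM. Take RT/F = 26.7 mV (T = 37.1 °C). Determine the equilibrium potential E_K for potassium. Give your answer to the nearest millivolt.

E = (26.7/z) · ln([K⁺]_out/[K⁺]_in) with z = +1.
= (26.7/1) · ln(5.12/133) = 26.70 · ln(0.0385)
= 26.70 · (-3.2572) = -86.97 mV

-87 mV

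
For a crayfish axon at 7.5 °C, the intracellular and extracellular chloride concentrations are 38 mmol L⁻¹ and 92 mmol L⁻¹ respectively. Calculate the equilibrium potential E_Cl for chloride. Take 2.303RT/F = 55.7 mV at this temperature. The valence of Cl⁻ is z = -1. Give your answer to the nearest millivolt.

-21 mV

E = (55.7/z) · log₁₀([Cl⁻]_out/[Cl⁻]_in) with z = -1.
For an anion, dividing by z = -1 reverses the sign.
= (55.7/-1) · log₁₀(92/38) = -55.70 · log₁₀(2.421)
= -55.70 · (0.3840) = -21.39 mV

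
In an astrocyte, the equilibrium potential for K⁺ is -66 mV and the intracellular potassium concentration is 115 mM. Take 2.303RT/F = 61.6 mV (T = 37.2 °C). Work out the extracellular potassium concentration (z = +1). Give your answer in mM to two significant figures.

Nernst: E = (61.6/1) · log₁₀([out]/[in]), so log₁₀([out]/[in]) = -66.0 × 1 / 61.6 = -1.0714.
[out]/[in] = 10^(-1.0714) = 0.08483.
[out] = 0.08483 × 115 = 9.756 mM.

9.8 mM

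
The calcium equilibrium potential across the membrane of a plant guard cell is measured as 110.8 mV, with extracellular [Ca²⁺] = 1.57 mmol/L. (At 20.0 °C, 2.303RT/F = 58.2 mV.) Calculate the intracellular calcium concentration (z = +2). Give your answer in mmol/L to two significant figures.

0.00024 mmol/L

Nernst: E = (58.2/2) · log₁₀([out]/[in]), so log₁₀([out]/[in]) = 110.8 × 2 / 58.2 = 3.8076.
[out]/[in] = 10^(3.8076) = 6420.
[in] = 1.57 / 6420 = 0.0002445 mmol/L.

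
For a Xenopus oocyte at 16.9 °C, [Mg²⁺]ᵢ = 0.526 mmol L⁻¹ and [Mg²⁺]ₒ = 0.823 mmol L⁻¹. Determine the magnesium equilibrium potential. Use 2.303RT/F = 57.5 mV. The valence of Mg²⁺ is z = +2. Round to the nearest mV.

6 mV

E = (57.5/z) · log₁₀([Mg²⁺]_out/[Mg²⁺]_in) with z = +2.
= (57.5/2) · log₁₀(0.823/0.526) = 28.75 · log₁₀(1.565)
= 28.75 · (0.1944) = 5.59 mV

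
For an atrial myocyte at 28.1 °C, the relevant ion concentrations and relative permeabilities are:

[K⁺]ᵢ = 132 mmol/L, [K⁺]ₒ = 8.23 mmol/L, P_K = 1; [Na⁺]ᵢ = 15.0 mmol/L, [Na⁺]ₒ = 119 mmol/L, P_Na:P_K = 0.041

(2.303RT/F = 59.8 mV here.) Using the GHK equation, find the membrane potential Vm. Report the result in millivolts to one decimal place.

-60.1 mV

Vm = 59.8 · log₁₀[(Σ P·[cation]ₒ + Σ P·[anion]ᵢ) / (Σ P·[cation]ᵢ + Σ P·[anion]ₒ)]
Numerator = 1×8.23 + 0.041×119 = 13.11
Denominator = 1×132 + 0.041×15.0 = 132.6
Vm = 59.8 · log₁₀(0.09885) = 59.8 × (-1.0050) = -60.10 mV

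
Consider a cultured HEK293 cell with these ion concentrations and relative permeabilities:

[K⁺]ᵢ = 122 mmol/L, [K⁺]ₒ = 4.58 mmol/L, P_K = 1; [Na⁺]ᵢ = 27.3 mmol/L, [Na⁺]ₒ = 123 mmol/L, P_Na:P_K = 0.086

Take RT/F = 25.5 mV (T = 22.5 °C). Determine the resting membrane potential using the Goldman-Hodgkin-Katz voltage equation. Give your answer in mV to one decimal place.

Vm = 25.5 · ln[(Σ P·[cation]ₒ + Σ P·[anion]ᵢ) / (Σ P·[cation]ᵢ + Σ P·[anion]ₒ)]
Numerator = 1×4.58 + 0.086×123 = 15.16
Denominator = 1×122 + 0.086×27.3 = 124.3
Vm = 25.5 · ln(0.1219) = 25.5 × (-2.1046) = -53.67 mV

-53.7 mV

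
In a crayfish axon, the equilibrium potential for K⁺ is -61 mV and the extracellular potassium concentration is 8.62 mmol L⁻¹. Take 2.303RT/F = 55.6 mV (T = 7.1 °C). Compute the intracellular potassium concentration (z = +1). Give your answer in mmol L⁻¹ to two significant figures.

Nernst: E = (55.6/1) · log₁₀([out]/[in]), so log₁₀([out]/[in]) = -61.0 × 1 / 55.6 = -1.0971.
[out]/[in] = 10^(-1.0971) = 0.07996.
[in] = 8.62 / 0.07996 = 107.8 mmol L⁻¹.

110 mmol L⁻¹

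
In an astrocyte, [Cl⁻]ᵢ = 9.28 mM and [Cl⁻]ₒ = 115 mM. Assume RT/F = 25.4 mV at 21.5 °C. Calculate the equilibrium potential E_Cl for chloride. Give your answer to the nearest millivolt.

E = (25.4/z) · ln([Cl⁻]_out/[Cl⁻]_in) with z = -1.
For an anion, dividing by z = -1 reverses the sign.
= (25.4/-1) · ln(115/9.28) = -25.40 · ln(12.39)
= -25.40 · (2.5171) = -63.93 mV

-64 mV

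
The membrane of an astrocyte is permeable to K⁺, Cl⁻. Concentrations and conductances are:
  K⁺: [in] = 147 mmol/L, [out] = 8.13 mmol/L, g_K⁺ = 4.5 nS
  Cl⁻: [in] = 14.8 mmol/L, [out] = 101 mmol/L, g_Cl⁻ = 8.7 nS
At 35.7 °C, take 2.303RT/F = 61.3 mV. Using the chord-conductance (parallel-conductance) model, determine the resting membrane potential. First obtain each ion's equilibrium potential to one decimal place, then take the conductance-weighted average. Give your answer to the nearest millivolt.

-60 mV

E_K⁺ = (61.3/1)·log₁₀(8.13/147) = -77.1 mV
E_Cl⁻ = (61.3/-1)·log₁₀(101/14.8) = -51.1 mV
Vm = (Σ gᵢEᵢ)/(Σ gᵢ) = (4.5·-77.1 + 8.7·-51.1) / (4.5 + 8.7)
= -791.52 / 13.2 = -59.96 mV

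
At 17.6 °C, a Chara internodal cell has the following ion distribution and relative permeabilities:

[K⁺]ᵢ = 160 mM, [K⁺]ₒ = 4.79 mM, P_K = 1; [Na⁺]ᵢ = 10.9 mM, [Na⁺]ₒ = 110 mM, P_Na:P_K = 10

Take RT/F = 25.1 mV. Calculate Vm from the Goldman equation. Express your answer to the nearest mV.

35 mV

Vm = 25.1 · ln[(Σ P·[cation]ₒ + Σ P·[anion]ᵢ) / (Σ P·[cation]ᵢ + Σ P·[anion]ₒ)]
Numerator = 1×4.79 + 10×110 = 1105
Denominator = 1×160 + 10×10.9 = 269
Vm = 25.1 · ln(4.107) = 25.1 × (1.4127) = 35.46 mV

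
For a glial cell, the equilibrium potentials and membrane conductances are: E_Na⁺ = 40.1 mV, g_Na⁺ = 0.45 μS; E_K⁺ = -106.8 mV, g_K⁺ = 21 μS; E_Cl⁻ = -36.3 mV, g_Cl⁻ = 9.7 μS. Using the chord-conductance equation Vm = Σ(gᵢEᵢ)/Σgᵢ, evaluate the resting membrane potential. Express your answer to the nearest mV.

Σ gᵢEᵢ = 0.45·(40.1) + 21·(-106.8) + 9.7·(-36.3) = -2576.86
Σ gᵢ = 0.45 + 21 + 9.7 = 31.15
Vm = -2576.86 / 31.15 = -82.72 mV

-83 mV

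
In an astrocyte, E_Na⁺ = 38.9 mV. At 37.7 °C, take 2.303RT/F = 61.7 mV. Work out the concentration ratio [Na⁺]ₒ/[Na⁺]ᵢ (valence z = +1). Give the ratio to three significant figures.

4.27

log₁₀([out]/[in]) = E·z/(61.7) = 38.9 × 1 / 61.7 = 0.6305
[out]/[in] = 10^(0.6305) = 4.27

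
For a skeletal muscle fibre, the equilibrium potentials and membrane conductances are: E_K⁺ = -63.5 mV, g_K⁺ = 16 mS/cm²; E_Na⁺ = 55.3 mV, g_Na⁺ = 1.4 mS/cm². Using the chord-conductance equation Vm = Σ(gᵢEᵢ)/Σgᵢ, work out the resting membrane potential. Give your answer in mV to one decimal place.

-53.9 mV

Σ gᵢEᵢ = 16·(-63.5) + 1.4·(55.3) = -938.58
Σ gᵢ = 16 + 1.4 = 17.4
Vm = -938.58 / 17.4 = -53.94 mV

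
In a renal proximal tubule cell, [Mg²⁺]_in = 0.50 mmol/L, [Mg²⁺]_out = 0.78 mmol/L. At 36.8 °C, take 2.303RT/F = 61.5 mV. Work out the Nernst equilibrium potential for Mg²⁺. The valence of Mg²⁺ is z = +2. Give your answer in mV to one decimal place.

E = (61.5/z) · log₁₀([Mg²⁺]_out/[Mg²⁺]_in) with z = +2.
= (61.5/2) · log₁₀(0.78/0.50) = 30.75 · log₁₀(1.56)
= 30.75 · (0.1931) = 5.94 mV

5.9 mV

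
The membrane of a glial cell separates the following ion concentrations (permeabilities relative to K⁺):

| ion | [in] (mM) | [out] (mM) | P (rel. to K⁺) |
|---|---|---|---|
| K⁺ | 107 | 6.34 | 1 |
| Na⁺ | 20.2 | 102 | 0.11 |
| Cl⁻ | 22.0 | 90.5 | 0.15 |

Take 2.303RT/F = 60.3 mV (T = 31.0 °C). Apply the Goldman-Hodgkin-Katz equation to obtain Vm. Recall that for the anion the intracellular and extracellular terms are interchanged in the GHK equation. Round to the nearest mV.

Vm = 60.3 · log₁₀[(Σ P·[cation]ₒ + Σ P·[anion]ᵢ) / (Σ P·[cation]ᵢ + Σ P·[anion]ₒ)]
Numerator = 1×6.34 + 0.11×102 + 0.15×22.0 = 20.86
Denominator = 1×107 + 0.11×20.2 + 0.15×90.5 = 122.8
Vm = 60.3 · log₁₀(0.16987) = 60.3 × (-0.7699) = -46.42 mV

-46 mV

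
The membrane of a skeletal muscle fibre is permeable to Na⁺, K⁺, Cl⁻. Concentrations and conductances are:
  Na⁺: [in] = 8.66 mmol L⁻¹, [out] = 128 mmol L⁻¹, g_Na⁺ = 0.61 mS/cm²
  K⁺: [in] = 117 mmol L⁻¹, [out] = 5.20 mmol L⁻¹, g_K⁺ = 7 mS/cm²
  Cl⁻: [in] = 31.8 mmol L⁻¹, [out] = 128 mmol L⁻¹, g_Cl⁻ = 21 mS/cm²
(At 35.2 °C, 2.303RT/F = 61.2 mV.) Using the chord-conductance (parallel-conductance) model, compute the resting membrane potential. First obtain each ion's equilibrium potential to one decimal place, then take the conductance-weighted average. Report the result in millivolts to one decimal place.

E_Na⁺ = (61.2/1)·log₁₀(128/8.66) = 71.6 mV
E_K⁺ = (61.2/1)·log₁₀(5.20/117) = -82.8 mV
E_Cl⁻ = (61.2/-1)·log₁₀(128/31.8) = -37.0 mV
Vm = (Σ gᵢEᵢ)/(Σ gᵢ) = (0.61·71.6 + 7·-82.8 + 21·-37.0) / (0.61 + 7 + 21)
= -1312.92 / 28.61 = -45.89 mV

-45.9 mV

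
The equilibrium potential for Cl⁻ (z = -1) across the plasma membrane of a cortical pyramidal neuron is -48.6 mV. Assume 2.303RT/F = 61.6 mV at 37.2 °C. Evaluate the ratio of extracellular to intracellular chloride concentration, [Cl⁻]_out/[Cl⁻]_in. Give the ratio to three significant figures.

6.15

log₁₀([out]/[in]) = E·z/(61.6) = -48.6 × -1 / 61.6 = 0.7890
[out]/[in] = 10^(0.7890) = 6.151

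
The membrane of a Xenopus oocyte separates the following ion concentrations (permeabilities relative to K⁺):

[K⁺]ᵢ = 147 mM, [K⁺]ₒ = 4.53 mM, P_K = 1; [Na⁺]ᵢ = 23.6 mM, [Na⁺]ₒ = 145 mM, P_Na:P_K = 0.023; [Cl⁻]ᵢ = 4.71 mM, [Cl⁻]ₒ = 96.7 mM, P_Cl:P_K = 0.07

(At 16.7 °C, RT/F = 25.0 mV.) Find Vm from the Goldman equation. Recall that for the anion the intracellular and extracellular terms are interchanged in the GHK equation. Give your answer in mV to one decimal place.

Vm = 25.0 · ln[(Σ P·[cation]ₒ + Σ P·[anion]ᵢ) / (Σ P·[cation]ᵢ + Σ P·[anion]ₒ)]
Numerator = 1×4.53 + 0.023×145 + 0.07×4.71 = 8.195
Denominator = 1×147 + 0.023×23.6 + 0.07×96.7 = 154.3
Vm = 25.0 · ln(0.053105) = 25.0 × (-2.9355) = -73.39 mV

-73.4 mV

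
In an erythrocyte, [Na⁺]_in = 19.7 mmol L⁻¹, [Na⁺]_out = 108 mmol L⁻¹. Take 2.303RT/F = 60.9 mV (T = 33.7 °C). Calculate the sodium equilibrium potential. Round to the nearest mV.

45 mV

E = (60.9/z) · log₁₀([Na⁺]_out/[Na⁺]_in) with z = +1.
= (60.9/1) · log₁₀(108/19.7) = 60.90 · log₁₀(5.482)
= 60.90 · (0.7390) = 45.00 mV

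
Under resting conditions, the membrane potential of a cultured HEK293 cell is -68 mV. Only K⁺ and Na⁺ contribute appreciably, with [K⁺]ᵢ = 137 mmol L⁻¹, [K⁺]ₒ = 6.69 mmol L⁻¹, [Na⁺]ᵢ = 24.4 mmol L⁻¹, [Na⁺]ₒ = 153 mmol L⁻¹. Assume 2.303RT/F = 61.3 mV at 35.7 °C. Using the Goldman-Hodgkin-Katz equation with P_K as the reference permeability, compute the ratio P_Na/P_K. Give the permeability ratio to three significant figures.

0.0262

Let α = P_Na/P_K. GHK: Vm = 61.3·log₁₀[(Kₒ + α·Naₒ)/(Kᵢ + α·Naᵢ)].
10^(Vm/61.3) = 10^(-68.0/61.3) = 0.07775
So 0.07775·(Kᵢ + α·Naᵢ) = Kₒ + α·Naₒ → α = (0.07775·137.0 − 6.69) / (153.0 − 0.07775·24.4)
α = (10.65 − 6.69) / (153.0 − 1.897) = 3.962/151.1 = 0.02622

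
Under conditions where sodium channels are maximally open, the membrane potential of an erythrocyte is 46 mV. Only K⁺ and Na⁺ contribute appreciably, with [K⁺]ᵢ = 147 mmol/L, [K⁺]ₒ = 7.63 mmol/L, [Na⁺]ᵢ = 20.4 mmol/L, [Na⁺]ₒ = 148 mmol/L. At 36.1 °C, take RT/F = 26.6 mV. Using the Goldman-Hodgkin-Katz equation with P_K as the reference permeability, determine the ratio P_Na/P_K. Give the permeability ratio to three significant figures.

24.9

Let α = P_Na/P_K. GHK: Vm = 26.6·ln[(Kₒ + α·Naₒ)/(Kᵢ + α·Naᵢ)].
e^(Vm/26.6) = e^(46.0/26.6) = 5.6368
So 5.6368·(Kᵢ + α·Naᵢ) = Kₒ + α·Naₒ → α = (5.6368·147.0 − 7.63) / (148.0 − 5.6368·20.4)
α = (828.6 − 7.63) / (148.0 − 115) = 821/33.01 = 24.87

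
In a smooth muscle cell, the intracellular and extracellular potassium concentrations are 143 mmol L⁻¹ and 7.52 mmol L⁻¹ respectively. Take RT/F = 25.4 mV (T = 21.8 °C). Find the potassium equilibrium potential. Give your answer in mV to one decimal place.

-74.8 mV

E = (25.4/z) · ln([K⁺]_out/[K⁺]_in) with z = +1.
= (25.4/1) · ln(7.52/143) = 25.40 · ln(0.05259)
= 25.40 · (-2.9453) = -74.81 mV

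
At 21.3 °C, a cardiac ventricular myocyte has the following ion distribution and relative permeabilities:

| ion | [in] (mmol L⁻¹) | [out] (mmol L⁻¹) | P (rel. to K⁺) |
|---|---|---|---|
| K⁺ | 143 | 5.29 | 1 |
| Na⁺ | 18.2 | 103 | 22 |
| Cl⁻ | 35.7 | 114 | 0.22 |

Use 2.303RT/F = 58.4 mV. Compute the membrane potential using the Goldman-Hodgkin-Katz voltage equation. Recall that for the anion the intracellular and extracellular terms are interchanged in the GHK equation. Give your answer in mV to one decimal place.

35.2 mV

Vm = 58.4 · log₁₀[(Σ P·[cation]ₒ + Σ P·[anion]ᵢ) / (Σ P·[cation]ᵢ + Σ P·[anion]ₒ)]
Numerator = 1×5.29 + 22×103 + 0.22×35.7 = 2279
Denominator = 1×143 + 22×18.2 + 0.22×114 = 568.5
Vm = 58.4 · log₁₀(4.0092) = 58.4 × (0.6031) = 35.22 mV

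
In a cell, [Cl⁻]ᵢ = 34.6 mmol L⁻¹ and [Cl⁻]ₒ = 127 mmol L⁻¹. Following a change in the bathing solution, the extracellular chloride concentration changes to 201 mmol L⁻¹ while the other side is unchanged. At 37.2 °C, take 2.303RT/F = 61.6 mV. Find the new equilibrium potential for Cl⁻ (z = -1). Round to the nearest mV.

-47 mV

After the shift: [Cl⁻]_out = 201, [Cl⁻]_in = 34.6 mmol L⁻¹.
E_new = (61.6/-1)·log₁₀(201/34.6) = -61.60 · (0.7641) = -47.07 mV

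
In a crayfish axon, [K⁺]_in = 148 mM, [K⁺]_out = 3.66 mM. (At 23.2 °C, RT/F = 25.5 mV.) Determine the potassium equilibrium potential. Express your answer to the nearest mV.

-94 mV

E = (25.5/z) · ln([K⁺]_out/[K⁺]_in) with z = +1.
= (25.5/1) · ln(3.66/148) = 25.50 · ln(0.02473)
= 25.50 · (-3.6997) = -94.34 mV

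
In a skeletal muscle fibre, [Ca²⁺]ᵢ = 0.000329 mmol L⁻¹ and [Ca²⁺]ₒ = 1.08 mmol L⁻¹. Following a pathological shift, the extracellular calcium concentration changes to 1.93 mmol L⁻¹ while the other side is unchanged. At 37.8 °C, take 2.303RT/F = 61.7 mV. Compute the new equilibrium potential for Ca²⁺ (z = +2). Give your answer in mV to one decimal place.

116.3 mV

After the shift: [Ca²⁺]_out = 1.93, [Ca²⁺]_in = 0.000329 mmol L⁻¹.
E_new = (61.7/2)·log₁₀(1.93/0.000329) = 30.85 · (3.7684) = 116.25 mV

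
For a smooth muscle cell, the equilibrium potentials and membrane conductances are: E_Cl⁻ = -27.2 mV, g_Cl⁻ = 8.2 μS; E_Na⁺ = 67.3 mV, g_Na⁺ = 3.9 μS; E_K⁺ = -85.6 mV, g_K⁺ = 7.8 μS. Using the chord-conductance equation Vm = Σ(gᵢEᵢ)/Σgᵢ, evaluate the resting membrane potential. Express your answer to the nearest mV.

Σ gᵢEᵢ = 8.2·(-27.2) + 3.9·(67.3) + 7.8·(-85.6) = -628.25
Σ gᵢ = 8.2 + 3.9 + 7.8 = 19.9
Vm = -628.25 / 19.9 = -31.57 mV

-32 mV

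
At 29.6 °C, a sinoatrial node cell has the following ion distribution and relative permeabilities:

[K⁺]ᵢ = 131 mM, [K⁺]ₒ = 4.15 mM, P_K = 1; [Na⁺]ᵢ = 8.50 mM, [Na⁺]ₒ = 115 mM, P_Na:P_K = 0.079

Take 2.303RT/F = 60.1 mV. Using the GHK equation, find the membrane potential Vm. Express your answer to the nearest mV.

Vm = 60.1 · log₁₀[(Σ P·[cation]ₒ + Σ P·[anion]ᵢ) / (Σ P·[cation]ᵢ + Σ P·[anion]ₒ)]
Numerator = 1×4.15 + 0.079×115 = 13.24
Denominator = 1×131 + 0.079×8.50 = 131.7
Vm = 60.1 · log₁₀(0.10052) = 60.1 × (-0.9978) = -59.97 mV

-60 mV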